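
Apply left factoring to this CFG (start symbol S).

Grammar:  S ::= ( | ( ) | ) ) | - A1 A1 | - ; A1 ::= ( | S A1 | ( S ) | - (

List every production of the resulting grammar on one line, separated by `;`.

S ::= ) ) | ( S' | - S''; A1 ::= S A1 | - ( | ( A1'; S' ::= ε | ); S'' ::= A1 A1 | ε; A1' ::= ε | S )

S has alternatives sharing prefix '(': factor to S → ( S' with S' → ε | ).
S has alternatives sharing prefix '-': factor to S → - S'' with S'' → A1 A1 | ε.
A1 has alternatives sharing prefix '(': factor to A1 → ( A1' with A1' → ε | S ).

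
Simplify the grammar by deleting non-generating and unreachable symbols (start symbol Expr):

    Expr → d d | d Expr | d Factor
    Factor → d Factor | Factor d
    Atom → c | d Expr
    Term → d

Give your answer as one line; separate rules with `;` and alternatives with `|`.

Generating nonterminals: {Atom, Expr, Term}.
Reachable from Expr after that: {Expr}.
Removed useless symbols: {Atom, Factor, Term} and every production mentioning them.

Expr → d d | d Expr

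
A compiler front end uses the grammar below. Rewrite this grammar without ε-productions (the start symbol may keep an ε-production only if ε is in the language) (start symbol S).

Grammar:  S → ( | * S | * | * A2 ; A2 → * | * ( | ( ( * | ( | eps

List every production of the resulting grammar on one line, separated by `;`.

S → ( | * S | * | * A2; A2 → * | * ( | ( ( * | (

Nullable nonterminals: {A2}.
ε ∉ L(G), so no ε-production is kept.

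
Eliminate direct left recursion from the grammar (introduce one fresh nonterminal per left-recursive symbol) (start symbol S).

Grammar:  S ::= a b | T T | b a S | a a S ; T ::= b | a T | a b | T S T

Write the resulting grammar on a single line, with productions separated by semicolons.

S ::= a b | T T | b a S | a a S; T ::= b T' | a T T' | a b T'; T' ::= S T T' | ε

T is directly left-recursive.
For T: α = {S T}, β = {b, a T, a b}. Rewrite as T → β T' and T' → α T' | ε.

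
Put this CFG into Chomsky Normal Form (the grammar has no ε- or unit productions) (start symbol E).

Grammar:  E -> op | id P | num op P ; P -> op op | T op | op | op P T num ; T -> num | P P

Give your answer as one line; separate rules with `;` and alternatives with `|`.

E -> op | X1 P | X2 Y1; P -> X3 X3 | T X3 | op | X3 Y2; T -> num | P P; X1 -> id; X2 -> num; X3 -> op; Y1 -> X3 P; Y2 -> P Y3; Y3 -> T X2

Introduce a nonterminal for each terminal appearing in a rule of length ≥ 2: X1 → id, X2 → num, X3 → op.
Binarize each right-hand side of length ≥ 3 by chaining fresh nonterminals (Y1, Y2, …): affected rules were E → X2 X3 P; P → X3 P T X2.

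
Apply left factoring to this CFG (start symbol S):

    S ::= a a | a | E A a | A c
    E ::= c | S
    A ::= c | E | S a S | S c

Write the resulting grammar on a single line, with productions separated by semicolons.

S ::= E A a | A c | a S'; E ::= c | S; A ::= c | E | S A'; S' ::= a | epsilon; A' ::= a S | c

S has alternatives sharing prefix 'a': factor to S → a S' with S' → a | ε.
A has alternatives sharing prefix 'S': factor to A → S A' with A' → a S | c.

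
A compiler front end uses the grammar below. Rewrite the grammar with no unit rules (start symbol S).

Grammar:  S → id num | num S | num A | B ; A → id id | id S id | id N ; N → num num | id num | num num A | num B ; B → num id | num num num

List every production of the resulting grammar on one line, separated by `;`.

S → num id | num num num | id num | num S | num A; A → id id | id S id | id N; N → num num | id num | num num A | num B; B → num id | num num num

Unit pairs: S ⇒* {B}.
For every A with A ⇒* B via unit rules, add B's non-unit alternatives to A; then delete every rule of the form X → Y.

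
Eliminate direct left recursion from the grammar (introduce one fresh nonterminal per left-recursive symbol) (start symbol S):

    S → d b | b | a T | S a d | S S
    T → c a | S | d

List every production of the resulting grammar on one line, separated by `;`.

S → d b S' | b S' | a T S'; T → c a | S | d; S' → a d S' | S S' | ε

S is directly left-recursive.
For S: α = {a d, S}, β = {d b, b, a T}. Rewrite as S → β S' and S' → α S' | ε.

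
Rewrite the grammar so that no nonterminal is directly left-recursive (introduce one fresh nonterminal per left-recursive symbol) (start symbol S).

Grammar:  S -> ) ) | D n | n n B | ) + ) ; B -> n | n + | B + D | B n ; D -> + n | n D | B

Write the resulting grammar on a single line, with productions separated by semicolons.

S -> ) ) | D n | n n B | ) + ); B -> n B' | n + B'; D -> + n | n D | B; B' -> + D B' | n B' | epsilon

Left recursion appears on B.
For B: α = {+ D, n}, β = {n, n +}. Rewrite as B → β B' and B' → α B' | ε.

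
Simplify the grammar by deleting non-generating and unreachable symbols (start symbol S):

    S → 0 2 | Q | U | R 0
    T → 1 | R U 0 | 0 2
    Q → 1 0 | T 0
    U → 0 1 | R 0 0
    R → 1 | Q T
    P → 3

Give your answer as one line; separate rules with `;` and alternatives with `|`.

Generating nonterminals: {P, Q, R, S, T, U}.
Reachable from S after that: {Q, R, S, T, U}.
Removed useless symbols: {P} and every production mentioning them.

S → 0 2 | Q | U | R 0; T → 1 | R U 0 | 0 2; Q → 1 0 | T 0; U → 0 1 | R 0 0; R → 1 | Q T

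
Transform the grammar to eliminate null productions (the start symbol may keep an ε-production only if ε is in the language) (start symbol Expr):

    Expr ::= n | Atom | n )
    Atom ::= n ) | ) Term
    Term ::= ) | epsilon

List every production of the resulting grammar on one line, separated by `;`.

Expr ::= n | Atom | n ); Atom ::= n ) | ) Term | ); Term ::= )

The nullable symbols are {Term}.
ε ∉ L(G), so no ε-production is kept.
Add the nullable-subset variants: Atom → ) Term gives ) Term | ).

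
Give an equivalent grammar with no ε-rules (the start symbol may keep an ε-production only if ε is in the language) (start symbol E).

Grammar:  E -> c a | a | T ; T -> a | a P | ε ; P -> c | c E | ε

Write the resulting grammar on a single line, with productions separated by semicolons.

E -> c a | a | T | ε; T -> a | a P; P -> c | c E

Nullable nonterminals: {E, P, T}.
ε ∈ L(G) since E is nullable, so keep E → ε.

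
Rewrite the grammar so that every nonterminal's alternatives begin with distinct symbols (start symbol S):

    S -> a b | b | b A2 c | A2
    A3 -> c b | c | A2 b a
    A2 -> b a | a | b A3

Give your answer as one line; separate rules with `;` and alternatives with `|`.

S has alternatives sharing prefix 'b': factor to S → b S' with S' → ε | A2 c.
A3 has alternatives sharing prefix 'c': factor to A3 → c A3' with A3' → b | ε.
A2 has alternatives sharing prefix 'b': factor to A2 → b A2' with A2' → a | A3.

S -> a b | A2 | b S'; A3 -> A2 b a | c A3'; A2 -> a | b A2'; S' -> ε | A2 c; A3' -> b | ε; A2' -> a | A3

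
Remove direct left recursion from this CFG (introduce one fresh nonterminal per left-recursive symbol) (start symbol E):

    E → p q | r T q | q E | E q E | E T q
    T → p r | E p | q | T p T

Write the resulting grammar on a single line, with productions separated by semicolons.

E → p q E' | r T q E' | q E E'; T → p r T' | E p T' | q T'; E' → q E E' | T q E' | epsilon; T' → p T T' | epsilon

Directly left-recursive nonterminals: E, T.
For E: α = {q E, T q}, β = {p q, r T q, q E}. Rewrite as E → β E' and E' → α E' | ε.
For T: α = {p T}, β = {p r, E p, q}. Rewrite as T → β T' and T' → α T' | ε.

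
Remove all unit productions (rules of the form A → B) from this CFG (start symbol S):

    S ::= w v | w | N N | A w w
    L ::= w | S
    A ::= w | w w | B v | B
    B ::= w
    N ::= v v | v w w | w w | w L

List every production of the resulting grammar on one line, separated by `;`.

Unit pairs: A ⇒* {B}; L ⇒* {S}.
For each unit pair (A, B), copy every non-unit production of B to A, then drop all unit productions.

S ::= w v | w | N N | A w w; L ::= w | w v | N N | A w w; A ::= w | w w | B v; B ::= w; N ::= v v | v w w | w w | w L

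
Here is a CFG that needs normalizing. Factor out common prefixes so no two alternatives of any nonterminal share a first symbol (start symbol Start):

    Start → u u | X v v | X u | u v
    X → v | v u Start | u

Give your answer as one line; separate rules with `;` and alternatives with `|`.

Start → u Start1 | X Start2; X → u | v X1; Start1 → u | v; Start2 → v v | u; X1 → ε | u Start

Start has alternatives sharing prefix 'u': factor to Start → u Start1 with Start1 → u | v.
Start has alternatives sharing prefix 'X': factor to Start → X Start2 with Start2 → v v | u.
X has alternatives sharing prefix 'v': factor to X → v X1 with X1 → ε | u Start.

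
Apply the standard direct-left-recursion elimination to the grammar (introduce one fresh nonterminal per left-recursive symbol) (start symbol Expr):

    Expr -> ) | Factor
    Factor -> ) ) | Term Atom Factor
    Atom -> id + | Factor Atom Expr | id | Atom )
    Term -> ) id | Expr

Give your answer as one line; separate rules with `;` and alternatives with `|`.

Atom is directly left-recursive.
For Atom: α = {)}, β = {id +, Factor Atom Expr, id}. Rewrite as Atom → β Atom1 and Atom1 → α Atom1 | ε.

Expr -> ) | Factor; Factor -> ) ) | Term Atom Factor; Atom -> id + Atom1 | Factor Atom Expr Atom1 | id Atom1; Term -> ) id | Expr; Atom1 -> ) Atom1 | epsilon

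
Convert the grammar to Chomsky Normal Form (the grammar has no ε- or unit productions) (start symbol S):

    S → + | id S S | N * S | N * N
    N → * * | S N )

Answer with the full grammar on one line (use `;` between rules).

Introduce a nonterminal for each terminal appearing in a rule of length ≥ 2: X1 → id, X2 → *, X3 → ).
Binarize each right-hand side of length ≥ 3 by chaining fresh nonterminals (Y1, Y2, …): affected rules were S → X1 S S; S → N X2 S; S → N X2 N; N → S N X3.

S → + | X1 Y1 | N Y2 | N Y3; N → X2 X2 | S Y4; X1 → id; X2 → *; X3 → ); Y1 → S S; Y2 → X2 S; Y3 → X2 N; Y4 → N X3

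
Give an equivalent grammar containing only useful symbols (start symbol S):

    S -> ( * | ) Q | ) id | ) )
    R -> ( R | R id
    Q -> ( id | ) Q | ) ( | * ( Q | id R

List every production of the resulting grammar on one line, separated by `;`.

Generating nonterminals: {Q, S}.
Reachable from S after that: {Q, S}.
Removed useless symbols: {R} and every production mentioning them.

S -> ( * | ) Q | ) id | ) ); Q -> ( id | ) Q | ) ( | * ( Q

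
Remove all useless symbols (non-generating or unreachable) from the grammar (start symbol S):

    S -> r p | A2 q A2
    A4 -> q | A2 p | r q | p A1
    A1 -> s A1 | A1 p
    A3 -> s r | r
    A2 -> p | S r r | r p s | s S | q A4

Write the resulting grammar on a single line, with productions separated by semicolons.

Generating nonterminals: {A2, A3, A4, S}.
Reachable from S after that: {A2, A4, S}.
Removed useless symbols: {A1, A3} and every production mentioning them.

S -> r p | A2 q A2; A4 -> q | A2 p | r q; A2 -> p | S r r | r p s | s S | q A4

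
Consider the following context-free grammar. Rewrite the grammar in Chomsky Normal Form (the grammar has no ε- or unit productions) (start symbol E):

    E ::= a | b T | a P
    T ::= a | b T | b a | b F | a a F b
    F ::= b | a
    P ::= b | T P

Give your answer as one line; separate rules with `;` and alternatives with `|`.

Introduce a nonterminal for each terminal appearing in a rule of length ≥ 2: X1 → b, X2 → a.
Binarize each right-hand side of length ≥ 3 by chaining fresh nonterminals (Y1, Y2, …): affected rules were T → X2 X2 F X1.

E ::= a | X1 T | X2 P; T ::= a | X1 T | X1 X2 | X1 F | X2 Y1; F ::= b | a; P ::= b | T P; X1 ::= b; X2 ::= a; Y1 ::= X2 Y2; Y2 ::= F X1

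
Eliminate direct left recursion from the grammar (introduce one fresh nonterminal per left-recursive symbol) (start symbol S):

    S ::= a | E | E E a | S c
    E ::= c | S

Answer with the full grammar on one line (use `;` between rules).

S ::= a S' | E S' | E E a S'; E ::= c | S; S' ::= c S' | epsilon

Left recursion appears on S.
For S: α = {c}, β = {a, E, E E a}. Rewrite as S → β S' and S' → α S' | ε.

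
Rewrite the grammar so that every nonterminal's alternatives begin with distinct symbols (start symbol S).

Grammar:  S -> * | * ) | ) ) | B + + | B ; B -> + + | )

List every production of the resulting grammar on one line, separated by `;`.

S has alternatives sharing prefix '*': factor to S → * S' with S' → ε | ).
S has alternatives sharing prefix 'B': factor to S → B S'' with S'' → + + | ε.

S -> ) ) | * S' | B S''; B -> + + | ); S' -> ε | ); S'' -> + + | ε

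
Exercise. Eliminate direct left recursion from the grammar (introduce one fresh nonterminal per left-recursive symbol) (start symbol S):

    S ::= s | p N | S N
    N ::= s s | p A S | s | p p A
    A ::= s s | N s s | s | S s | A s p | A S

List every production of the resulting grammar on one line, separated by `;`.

S ::= s S' | p N S'; N ::= s s | p A S | s | p p A; A ::= s s A' | N s s A' | s A' | S s A'; S' ::= N S' | ε; A' ::= s p A' | S A' | ε

Directly left-recursive nonterminals: S, A.
For S: α = {N}, β = {s, p N}. Rewrite as S → β S' and S' → α S' | ε.
For A: α = {s p, S}, β = {s s, N s s, s, S s}. Rewrite as A → β A' and A' → α A' | ε.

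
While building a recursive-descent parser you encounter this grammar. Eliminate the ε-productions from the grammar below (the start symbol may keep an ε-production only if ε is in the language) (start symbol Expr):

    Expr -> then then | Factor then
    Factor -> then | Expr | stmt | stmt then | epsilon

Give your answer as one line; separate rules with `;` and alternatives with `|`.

Expr -> then then | Factor then | then; Factor -> then | Expr | stmt | stmt then

Nullable set = {Factor}.
ε ∉ L(G), so no ε-production is kept.
Expand every rule over subsets of its nullable positions: Expr → Factor then gives Factor then | then.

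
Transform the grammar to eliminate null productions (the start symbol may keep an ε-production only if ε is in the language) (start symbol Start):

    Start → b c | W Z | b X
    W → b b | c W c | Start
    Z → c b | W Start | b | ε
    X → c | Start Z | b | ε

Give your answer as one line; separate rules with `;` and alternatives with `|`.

Nullable set = {X, Z}.
ε ∉ L(G), so no ε-production is kept.
For each production, add variants omitting each subset of nullable occurrences: Start → W Z gives W Z | W. Start → b X gives b X | b. X → Start Z gives Start Z | Start.

Start → b c | W Z | W | b X | b; W → b b | c W c | Start; Z → c b | W Start | b; X → c | Start Z | Start | b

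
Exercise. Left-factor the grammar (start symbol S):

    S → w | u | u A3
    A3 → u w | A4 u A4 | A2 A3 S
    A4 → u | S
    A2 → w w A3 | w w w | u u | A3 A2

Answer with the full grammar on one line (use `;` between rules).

S has alternatives sharing prefix 'u': factor to S → u S' with S' → ε | A3.
A2 has alternatives sharing prefix 'w w': factor to A2 → w w A2' with A2' → A3 | w.

S → w | u S'; A3 → u w | A4 u A4 | A2 A3 S; A4 → u | S; A2 → u u | A3 A2 | w w A2'; S' → ε | A3; A2' → A3 | w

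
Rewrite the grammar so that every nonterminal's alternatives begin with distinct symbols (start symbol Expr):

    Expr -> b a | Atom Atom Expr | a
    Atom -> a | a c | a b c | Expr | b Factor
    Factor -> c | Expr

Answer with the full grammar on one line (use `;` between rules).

Expr -> b a | Atom Atom Expr | a; Atom -> Expr | b Factor | a Atom1; Factor -> c | Expr; Atom1 -> ε | c | b c

Atom has alternatives sharing prefix 'a': factor to Atom → a Atom1 with Atom1 → ε | c | b c.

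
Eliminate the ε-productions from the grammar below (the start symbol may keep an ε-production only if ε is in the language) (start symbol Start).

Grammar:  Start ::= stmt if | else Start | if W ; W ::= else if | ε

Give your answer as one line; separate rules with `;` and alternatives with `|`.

Start ::= stmt if | else Start | if W | if; W ::= else if

Nullable nonterminals: {W}.
ε ∉ L(G), so no ε-production is kept.
For each production, add variants omitting each subset of nullable occurrences: Start → if W gives if W | if.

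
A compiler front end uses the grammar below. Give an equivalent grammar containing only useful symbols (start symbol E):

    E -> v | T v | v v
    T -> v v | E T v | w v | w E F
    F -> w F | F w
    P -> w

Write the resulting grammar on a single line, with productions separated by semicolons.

E -> v | T v | v v; T -> v v | E T v | w v

Generating nonterminals: {E, P, T}.
Reachable from E after that: {E, T}.
Removed useless symbols: {F, P} and every production mentioning them.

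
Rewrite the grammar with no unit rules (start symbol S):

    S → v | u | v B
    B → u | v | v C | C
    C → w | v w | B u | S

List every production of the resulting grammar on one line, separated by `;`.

S → v | u | v B; B → u | v | v C | w | v w | B u | v B; C → w | v w | B u | v | u | v B

Unit pairs: B ⇒* {C, S}; C ⇒* {S}.
For each unit pair (A, B), copy every non-unit production of B to A, then drop all unit productions.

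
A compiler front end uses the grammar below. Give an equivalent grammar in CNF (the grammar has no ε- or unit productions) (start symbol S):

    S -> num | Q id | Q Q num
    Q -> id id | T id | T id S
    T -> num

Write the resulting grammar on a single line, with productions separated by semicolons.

Introduce a nonterminal for each terminal appearing in a rule of length ≥ 2: X1 → id, X2 → num.
Binarize each right-hand side of length ≥ 3 by chaining fresh nonterminals (Y1, Y2, …): affected rules were S → Q Q X2; Q → T X1 S.

S -> num | Q X1 | Q Y1; Q -> X1 X1 | T X1 | T Y2; T -> num; X1 -> id; X2 -> num; Y1 -> Q X2; Y2 -> X1 S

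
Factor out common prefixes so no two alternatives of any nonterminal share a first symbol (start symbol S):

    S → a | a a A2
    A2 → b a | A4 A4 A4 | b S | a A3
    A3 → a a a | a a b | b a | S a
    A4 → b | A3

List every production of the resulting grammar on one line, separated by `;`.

S → a S'; A2 → A4 A4 A4 | a A3 | b A2'; A3 → b a | S a | a a A3'; A4 → b | A3; S' → ε | a A2; A2' → a | S; A3' → a | b

S has alternatives sharing prefix 'a': factor to S → a S' with S' → ε | a A2.
A2 has alternatives sharing prefix 'b': factor to A2 → b A2' with A2' → a | S.
A3 has alternatives sharing prefix 'a a': factor to A3 → a a A3' with A3' → a | b.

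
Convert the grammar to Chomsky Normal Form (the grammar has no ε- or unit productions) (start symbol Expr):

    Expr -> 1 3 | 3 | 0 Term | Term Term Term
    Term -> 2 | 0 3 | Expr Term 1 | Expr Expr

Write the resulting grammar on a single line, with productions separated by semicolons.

Introduce a nonterminal for each terminal appearing in a rule of length ≥ 2: X1 → 1, X2 → 3, X3 → 0.
Binarize each right-hand side of length ≥ 3 by chaining fresh nonterminals (Y1, Y2, …): affected rules were Expr → Term Term Term; Term → Expr Term X1.

Expr -> X1 X2 | 3 | X3 Term | Term Y1; Term -> 2 | X3 X2 | Expr Y2 | Expr Expr; X1 -> 1; X2 -> 3; X3 -> 0; Y1 -> Term Term; Y2 -> Term X1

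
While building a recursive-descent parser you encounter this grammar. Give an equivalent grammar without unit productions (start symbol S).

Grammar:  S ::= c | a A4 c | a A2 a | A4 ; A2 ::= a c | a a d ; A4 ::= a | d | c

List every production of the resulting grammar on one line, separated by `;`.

S ::= a | d | c | a A4 c | a A2 a; A2 ::= a c | a a d; A4 ::= a | d | c

Unit pairs: S ⇒* {A4}.
For every A with A ⇒* B via unit rules, add B's non-unit alternatives to A; then delete every rule of the form X → Y.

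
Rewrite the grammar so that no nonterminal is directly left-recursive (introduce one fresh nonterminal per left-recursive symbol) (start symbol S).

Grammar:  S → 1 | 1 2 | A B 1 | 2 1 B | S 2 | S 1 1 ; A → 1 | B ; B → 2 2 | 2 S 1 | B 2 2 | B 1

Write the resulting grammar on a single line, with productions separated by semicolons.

S → 1 S' | 1 2 S' | A B 1 S' | 2 1 B S'; A → 1 | B; B → 2 2 B' | 2 S 1 B'; S' → 2 S' | 1 1 S' | ε; B' → 2 2 B' | 1 B' | ε

S, B are directly left-recursive.
For S: α = {2, 1 1}, β = {1, 1 2, A B 1, 2 1 B}. Rewrite as S → β S' and S' → α S' | ε.
For B: α = {2 2, 1}, β = {2 2, 2 S 1}. Rewrite as B → β B' and B' → α B' | ε.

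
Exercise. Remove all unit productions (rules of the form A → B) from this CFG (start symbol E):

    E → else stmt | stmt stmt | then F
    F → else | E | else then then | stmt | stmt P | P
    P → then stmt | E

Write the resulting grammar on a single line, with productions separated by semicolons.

E → else stmt | stmt stmt | then F; F → else stmt | stmt stmt | then F | else | else then then | stmt | stmt P | then stmt; P → else stmt | stmt stmt | then F | then stmt

Unit pairs: F ⇒* {E, P}; P ⇒* {E}.
For each unit pair (A, B), copy every non-unit production of B to A, then drop all unit productions.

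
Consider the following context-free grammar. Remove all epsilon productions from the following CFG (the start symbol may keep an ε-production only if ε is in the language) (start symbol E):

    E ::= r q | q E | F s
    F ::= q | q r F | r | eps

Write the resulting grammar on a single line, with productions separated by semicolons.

E ::= r q | q E | F s | s; F ::= q | q r F | q r | r

Nullable set = {F}.
ε ∉ L(G), so no ε-production is kept.
Expand every rule over subsets of its nullable positions: E → F s gives F s | s. F → q r F gives q r F | q r.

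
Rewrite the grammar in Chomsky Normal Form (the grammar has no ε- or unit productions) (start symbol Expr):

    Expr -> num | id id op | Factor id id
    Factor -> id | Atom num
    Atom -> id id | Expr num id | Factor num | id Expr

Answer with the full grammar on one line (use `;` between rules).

Expr -> num | X1 Y1 | Factor Y2; Factor -> id | Atom X3; Atom -> X1 X1 | Expr Y3 | Factor X3 | X1 Expr; X1 -> id; X2 -> op; X3 -> num; Y1 -> X1 X2; Y2 -> X1 X1; Y3 -> X3 X1

Introduce a nonterminal for each terminal appearing in a rule of length ≥ 2: X1 → id, X2 → op, X3 → num.
Binarize each right-hand side of length ≥ 3 by chaining fresh nonterminals (Y1, Y2, …): affected rules were Expr → X1 X1 X2; Expr → Factor X1 X1; Atom → Expr X3 X1.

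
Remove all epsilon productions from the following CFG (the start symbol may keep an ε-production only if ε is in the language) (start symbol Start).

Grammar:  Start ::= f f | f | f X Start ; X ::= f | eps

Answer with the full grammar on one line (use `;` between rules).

The nullable symbols are {X}.
ε ∉ L(G), so no ε-production is kept.
Add the nullable-subset variants: Start → f X Start gives f X Start | f Start.

Start ::= f f | f | f X Start | f Start; X ::= f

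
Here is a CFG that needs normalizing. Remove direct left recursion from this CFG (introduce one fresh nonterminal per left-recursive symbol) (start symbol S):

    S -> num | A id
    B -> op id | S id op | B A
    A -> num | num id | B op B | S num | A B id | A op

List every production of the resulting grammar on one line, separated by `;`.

S -> num | A id; B -> op id B' | S id op B'; A -> num A' | num id A' | B op B A' | S num A'; B' -> A B' | ε; A' -> B id A' | op A' | ε

Directly left-recursive nonterminals: B, A.
For B: α = {A}, β = {op id, S id op}. Rewrite as B → β B' and B' → α B' | ε.
For A: α = {B id, op}, β = {num, num id, B op B, S num}. Rewrite as A → β A' and A' → α A' | ε.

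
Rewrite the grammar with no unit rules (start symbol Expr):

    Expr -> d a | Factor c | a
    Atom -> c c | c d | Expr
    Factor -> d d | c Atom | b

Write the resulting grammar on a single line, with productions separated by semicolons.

Expr -> d a | Factor c | a; Atom -> c c | c d | d a | Factor c | a; Factor -> d d | c Atom | b

Unit pairs: Atom ⇒* {Expr}.
For each unit pair (A, B), copy every non-unit production of B to A, then drop all unit productions.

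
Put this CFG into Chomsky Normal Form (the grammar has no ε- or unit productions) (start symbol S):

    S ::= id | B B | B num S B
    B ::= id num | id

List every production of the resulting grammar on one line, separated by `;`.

S ::= id | B B | B Y1; B ::= X2 X1 | id; X1 ::= num; X2 ::= id; Y1 ::= X1 Y2; Y2 ::= S B

Introduce a nonterminal for each terminal appearing in a rule of length ≥ 2: X1 → num, X2 → id.
Binarize each right-hand side of length ≥ 3 by chaining fresh nonterminals (Y1, Y2, …): affected rules were S → B X1 S B.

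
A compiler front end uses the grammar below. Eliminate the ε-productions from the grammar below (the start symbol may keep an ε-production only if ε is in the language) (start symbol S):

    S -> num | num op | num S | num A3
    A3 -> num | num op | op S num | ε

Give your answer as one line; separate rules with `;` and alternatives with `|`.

S -> num | num op | num S | num A3; A3 -> num | num op | op S num

Nullable nonterminals: {A3}.
ε ∉ L(G), so no ε-production is kept.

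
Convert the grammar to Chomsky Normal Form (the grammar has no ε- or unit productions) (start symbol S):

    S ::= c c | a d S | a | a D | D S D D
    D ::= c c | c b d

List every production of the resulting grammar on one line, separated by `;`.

Introduce a nonterminal for each terminal appearing in a rule of length ≥ 2: X1 → c, X2 → a, X3 → d, X4 → b.
Binarize each right-hand side of length ≥ 3 by chaining fresh nonterminals (Y1, Y2, …): affected rules were S → X2 X3 S; S → D S D D; D → X1 X4 X3.

S ::= X1 X1 | X2 Y1 | a | X2 D | D Y2; D ::= X1 X1 | X1 Y4; X1 ::= c; X2 ::= a; X3 ::= d; X4 ::= b; Y1 ::= X3 S; Y2 ::= S Y3; Y3 ::= D D; Y4 ::= X4 X3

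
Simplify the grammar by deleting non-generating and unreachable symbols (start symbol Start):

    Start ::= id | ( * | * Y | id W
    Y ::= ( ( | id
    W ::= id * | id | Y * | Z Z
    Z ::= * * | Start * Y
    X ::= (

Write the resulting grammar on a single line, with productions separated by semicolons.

Start ::= id | ( * | * Y | id W; Y ::= ( ( | id; W ::= id * | id | Y * | Z Z; Z ::= * * | Start * Y

Generating nonterminals: {Start, W, X, Y, Z}.
Reachable from Start after that: {Start, W, Y, Z}.
Removed useless symbols: {X} and every production mentioning them.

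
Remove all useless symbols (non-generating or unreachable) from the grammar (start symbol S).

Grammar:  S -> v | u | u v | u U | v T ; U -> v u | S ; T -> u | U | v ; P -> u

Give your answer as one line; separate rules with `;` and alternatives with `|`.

S -> v | u | u v | u U | v T; U -> v u | S; T -> u | U | v

Generating nonterminals: {P, S, T, U}.
Reachable from S after that: {S, T, U}.
Removed useless symbols: {P} and every production mentioning them.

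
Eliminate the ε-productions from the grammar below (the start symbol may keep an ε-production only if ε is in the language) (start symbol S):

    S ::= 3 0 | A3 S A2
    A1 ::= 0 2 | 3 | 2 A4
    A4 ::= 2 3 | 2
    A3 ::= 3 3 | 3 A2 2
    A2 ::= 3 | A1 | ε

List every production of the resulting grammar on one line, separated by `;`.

S ::= 3 0 | A3 S A2 | A3 S; A1 ::= 0 2 | 3 | 2 A4; A4 ::= 2 3 | 2; A3 ::= 3 3 | 3 A2 2 | 3 2; A2 ::= 3 | A1

The nullable symbols are {A2}.
ε ∉ L(G), so no ε-production is kept.
Expand every rule over subsets of its nullable positions: S → A3 S A2 gives A3 S A2 | A3 S. A3 → 3 A2 2 gives 3 A2 2 | 3 2.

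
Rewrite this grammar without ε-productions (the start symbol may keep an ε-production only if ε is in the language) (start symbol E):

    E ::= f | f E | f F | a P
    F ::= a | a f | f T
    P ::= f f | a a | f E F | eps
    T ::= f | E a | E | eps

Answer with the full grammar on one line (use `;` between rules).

Nullable set = {P, T}.
ε ∉ L(G), so no ε-production is kept.
Expand every rule over subsets of its nullable positions: E → a P gives a P | a. F → f T gives f T | f.

E ::= f | f E | f F | a P | a; F ::= a | a f | f T | f; P ::= f f | a a | f E F; T ::= f | E a | E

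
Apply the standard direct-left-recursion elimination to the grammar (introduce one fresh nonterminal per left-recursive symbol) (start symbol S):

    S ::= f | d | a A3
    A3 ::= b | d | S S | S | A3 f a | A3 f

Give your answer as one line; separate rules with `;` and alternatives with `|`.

Left recursion appears on A3.
For A3: α = {f a, f}, β = {b, d, S S, S}. Rewrite as A3 → β A3' and A3' → α A3' | ε.

S ::= f | d | a A3; A3 ::= b A3' | d A3' | S S A3' | S A3'; A3' ::= f a A3' | f A3' | epsilon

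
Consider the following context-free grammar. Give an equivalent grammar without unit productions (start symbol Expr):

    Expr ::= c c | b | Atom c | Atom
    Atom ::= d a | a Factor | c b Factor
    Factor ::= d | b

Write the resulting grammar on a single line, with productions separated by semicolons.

Expr ::= d a | a Factor | c b Factor | c c | b | Atom c; Atom ::= d a | a Factor | c b Factor; Factor ::= d | b

Unit pairs: Expr ⇒* {Atom}.
For each unit pair (A, B), copy every non-unit production of B to A, then drop all unit productions.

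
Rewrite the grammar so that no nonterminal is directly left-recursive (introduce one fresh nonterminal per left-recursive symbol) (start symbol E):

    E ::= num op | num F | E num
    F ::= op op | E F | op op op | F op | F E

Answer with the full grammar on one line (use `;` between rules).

E ::= num op E' | num F E'; F ::= op op F' | E F F' | op op op F'; E' ::= num E' | ε; F' ::= op F' | E F' | ε

E, F are directly left-recursive.
For E: α = {num}, β = {num op, num F}. Rewrite as E → β E' and E' → α E' | ε.
For F: α = {op, E}, β = {op op, E F, op op op}. Rewrite as F → β F' and F' → α F' | ε.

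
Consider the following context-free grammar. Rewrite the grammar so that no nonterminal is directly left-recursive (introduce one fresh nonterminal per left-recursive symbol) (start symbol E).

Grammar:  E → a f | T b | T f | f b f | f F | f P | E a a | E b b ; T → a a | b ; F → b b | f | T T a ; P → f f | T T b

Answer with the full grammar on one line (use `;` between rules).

E → a f E' | T b E' | T f E' | f b f E' | f F E' | f P E'; T → a a | b; F → b b | f | T T a; P → f f | T T b; E' → a a E' | b b E' | ε

Directly left-recursive nonterminal: E.
For E: α = {a a, b b}, β = {a f, T b, T f, f b f, f F, f P}. Rewrite as E → β E' and E' → α E' | ε.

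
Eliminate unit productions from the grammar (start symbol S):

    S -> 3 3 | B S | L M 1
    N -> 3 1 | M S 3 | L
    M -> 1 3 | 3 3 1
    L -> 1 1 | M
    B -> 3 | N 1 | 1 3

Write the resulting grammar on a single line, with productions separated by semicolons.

S -> 3 3 | B S | L M 1; N -> 1 1 | 3 1 | M S 3 | 1 3 | 3 3 1; M -> 1 3 | 3 3 1; L -> 1 1 | 1 3 | 3 3 1; B -> 3 | N 1 | 1 3

Unit pairs: L ⇒* {M}; N ⇒* {L, M}.
For each unit pair (A, B), copy every non-unit production of B to A, then drop all unit productions.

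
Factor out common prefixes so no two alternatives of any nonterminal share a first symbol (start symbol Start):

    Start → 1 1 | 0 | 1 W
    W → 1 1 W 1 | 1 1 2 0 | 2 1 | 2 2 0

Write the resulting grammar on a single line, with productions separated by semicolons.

Start has alternatives sharing prefix '1': factor to Start → 1 Start1 with Start1 → 1 | W.
W has alternatives sharing prefix '1 1': factor to W → 1 1 W1 with W1 → W 1 | 2 0.
W has alternatives sharing prefix '2': factor to W → 2 W2 with W2 → 1 | 2 0.

Start → 0 | 1 Start1; W → 1 1 W1 | 2 W2; Start1 → 1 | W; W1 → W 1 | 2 0; W2 → 1 | 2 0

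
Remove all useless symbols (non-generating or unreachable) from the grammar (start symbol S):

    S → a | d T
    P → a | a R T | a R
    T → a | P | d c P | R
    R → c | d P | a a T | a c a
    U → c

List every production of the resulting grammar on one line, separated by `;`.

S → a | d T; P → a | a R T | a R; T → a | P | d c P | R; R → c | d P | a a T | a c a

Generating nonterminals: {P, R, S, T, U}.
Reachable from S after that: {P, R, S, T}.
Removed useless symbols: {U} and every production mentioning them.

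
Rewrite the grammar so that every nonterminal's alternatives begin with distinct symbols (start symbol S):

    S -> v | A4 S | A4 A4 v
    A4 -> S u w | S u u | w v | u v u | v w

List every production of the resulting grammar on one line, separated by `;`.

S -> v | A4 S'; A4 -> w v | u v u | v w | S u A4'; S' -> S | A4 v; A4' -> w | u

S has alternatives sharing prefix 'A4': factor to S → A4 S' with S' → S | A4 v.
A4 has alternatives sharing prefix 'S u': factor to A4 → S u A4' with A4' → w | u.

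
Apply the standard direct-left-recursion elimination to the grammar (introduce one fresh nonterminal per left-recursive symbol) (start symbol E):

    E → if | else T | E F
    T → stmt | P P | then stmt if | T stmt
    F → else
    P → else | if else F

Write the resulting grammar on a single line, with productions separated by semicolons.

E → if E' | else T E'; T → stmt T' | P P T' | then stmt if T'; F → else; P → else | if else F; E' → F E' | eps; T' → stmt T' | eps

Directly left-recursive nonterminals: E, T.
For E: α = {F}, β = {if, else T}. Rewrite as E → β E' and E' → α E' | ε.
For T: α = {stmt}, β = {stmt, P P, then stmt if}. Rewrite as T → β T' and T' → α T' | ε.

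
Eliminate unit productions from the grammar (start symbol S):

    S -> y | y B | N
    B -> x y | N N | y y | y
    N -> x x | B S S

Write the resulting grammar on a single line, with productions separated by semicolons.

S -> y | y B | x x | B S S; B -> x y | N N | y y | y; N -> x x | B S S

Unit pairs: S ⇒* {N}.
For every A with A ⇒* B via unit rules, add B's non-unit alternatives to A; then delete every rule of the form X → Y.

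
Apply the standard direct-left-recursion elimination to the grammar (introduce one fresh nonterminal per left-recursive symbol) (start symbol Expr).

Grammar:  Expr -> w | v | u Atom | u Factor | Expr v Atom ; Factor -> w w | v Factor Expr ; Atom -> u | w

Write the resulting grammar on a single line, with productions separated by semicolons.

Expr -> w Expr1 | v Expr1 | u Atom Expr1 | u Factor Expr1; Factor -> w w | v Factor Expr; Atom -> u | w; Expr1 -> v Atom Expr1 | eps

Expr is directly left-recursive.
For Expr: α = {v Atom}, β = {w, v, u Atom, u Factor}. Rewrite as Expr → β Expr1 and Expr1 → α Expr1 | ε.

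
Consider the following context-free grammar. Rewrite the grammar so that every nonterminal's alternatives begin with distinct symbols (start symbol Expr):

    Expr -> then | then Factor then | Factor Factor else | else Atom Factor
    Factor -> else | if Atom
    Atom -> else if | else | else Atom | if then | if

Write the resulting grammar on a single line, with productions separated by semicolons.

Expr -> Factor Factor else | else Atom Factor | then Expr1; Factor -> else | if Atom; Atom -> else Atom1 | if Atom2; Expr1 -> ε | Factor then; Atom1 -> if | ε | Atom; Atom2 -> then | ε

Expr has alternatives sharing prefix 'then': factor to Expr → then Expr1 with Expr1 → ε | Factor then.
Atom has alternatives sharing prefix 'else': factor to Atom → else Atom1 with Atom1 → if | ε | Atom.
Atom has alternatives sharing prefix 'if': factor to Atom → if Atom2 with Atom2 → then | ε.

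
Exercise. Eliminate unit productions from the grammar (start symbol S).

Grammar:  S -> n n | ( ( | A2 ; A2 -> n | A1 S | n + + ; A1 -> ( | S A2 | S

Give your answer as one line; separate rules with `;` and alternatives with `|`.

Unit pairs: A1 ⇒* {A2, S}; S ⇒* {A2}.
For each unit pair (A, B), copy every non-unit production of B to A, then drop all unit productions.

S -> n | A1 S | n + + | n n | ( (; A2 -> n | A1 S | n + +; A1 -> n | A1 S | n + + | ( | S A2 | n n | ( (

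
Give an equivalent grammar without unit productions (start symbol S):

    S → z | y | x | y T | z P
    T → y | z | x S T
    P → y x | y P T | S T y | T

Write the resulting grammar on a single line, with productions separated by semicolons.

Unit pairs: P ⇒* {T}.
For every A with A ⇒* B via unit rules, add B's non-unit alternatives to A; then delete every rule of the form X → Y.

S → z | y | x | y T | z P; T → y | z | x S T; P → y x | y P T | S T y | y | z | x S T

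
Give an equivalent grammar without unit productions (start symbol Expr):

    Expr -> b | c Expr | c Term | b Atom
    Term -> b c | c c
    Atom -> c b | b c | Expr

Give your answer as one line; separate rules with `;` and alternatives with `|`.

Expr -> b | c Expr | c Term | b Atom; Term -> b c | c c; Atom -> c b | b c | b | c Expr | c Term | b Atom

Unit pairs: Atom ⇒* {Expr}.
For every A with A ⇒* B via unit rules, add B's non-unit alternatives to A; then delete every rule of the form X → Y.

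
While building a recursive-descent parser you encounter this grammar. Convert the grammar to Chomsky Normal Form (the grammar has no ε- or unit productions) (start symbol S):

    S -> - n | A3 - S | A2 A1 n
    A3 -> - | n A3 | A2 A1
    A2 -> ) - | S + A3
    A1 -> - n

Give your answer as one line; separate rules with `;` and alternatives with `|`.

Introduce a nonterminal for each terminal appearing in a rule of length ≥ 2: X1 → -, X2 → n, X3 → ), X4 → +.
Binarize each right-hand side of length ≥ 3 by chaining fresh nonterminals (Y1, Y2, …): affected rules were S → A3 X1 S; S → A2 A1 X2; A2 → S X4 A3.

S -> X1 X2 | A3 Y1 | A2 Y2; A3 -> - | X2 A3 | A2 A1; A2 -> X3 X1 | S Y3; A1 -> X1 X2; X1 -> -; X2 -> n; X3 -> ); X4 -> +; Y1 -> X1 S; Y2 -> A1 X2; Y3 -> X4 A3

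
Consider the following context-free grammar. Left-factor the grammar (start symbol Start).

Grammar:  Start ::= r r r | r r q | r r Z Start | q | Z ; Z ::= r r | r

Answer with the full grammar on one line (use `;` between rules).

Start ::= q | Z | r r Start1; Z ::= r Z1; Start1 ::= r | q | Z Start; Z1 ::= r | ε

Start has alternatives sharing prefix 'r r': factor to Start → r r Start1 with Start1 → r | q | Z Start.
Z has alternatives sharing prefix 'r': factor to Z → r Z1 with Z1 → r | ε.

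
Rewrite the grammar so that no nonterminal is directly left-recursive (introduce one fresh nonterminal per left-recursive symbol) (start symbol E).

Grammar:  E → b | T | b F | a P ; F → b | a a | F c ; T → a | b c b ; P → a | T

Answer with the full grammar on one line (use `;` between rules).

Directly left-recursive nonterminal: F.
For F: α = {c}, β = {b, a a}. Rewrite as F → β F' and F' → α F' | ε.

E → b | T | b F | a P; F → b F' | a a F'; T → a | b c b; P → a | T; F' → c F' | ε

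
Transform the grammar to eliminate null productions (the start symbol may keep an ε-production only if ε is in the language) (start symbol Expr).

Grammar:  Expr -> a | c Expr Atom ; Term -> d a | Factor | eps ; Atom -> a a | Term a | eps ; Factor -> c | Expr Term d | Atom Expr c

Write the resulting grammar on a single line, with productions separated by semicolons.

Nullable nonterminals: {Atom, Term}.
ε ∉ L(G), so no ε-production is kept.
Add the nullable-subset variants: Expr → c Expr Atom gives c Expr Atom | c Expr. Atom → Term a gives Term a | a. Factor → Expr Term d gives Expr Term d | Expr d. Factor → Atom Expr c gives Atom Expr c | Expr c.

Expr -> a | c Expr Atom | c Expr; Term -> d a | Factor; Atom -> a a | Term a | a; Factor -> c | Expr Term d | Expr d | Atom Expr c | Expr c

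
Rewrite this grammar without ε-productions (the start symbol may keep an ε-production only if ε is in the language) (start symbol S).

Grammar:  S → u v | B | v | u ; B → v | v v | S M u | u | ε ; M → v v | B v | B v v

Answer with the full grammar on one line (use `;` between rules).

S → u v | B | v | u | ε; B → v | v v | S M u | M u | u; M → v v | B v | v | B v v

Nullable nonterminals: {B, S}.
ε ∈ L(G) since S is nullable, so keep S → ε.
Add the nullable-subset variants: B → S M u gives S M u | M u. M → B v gives B v | v.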